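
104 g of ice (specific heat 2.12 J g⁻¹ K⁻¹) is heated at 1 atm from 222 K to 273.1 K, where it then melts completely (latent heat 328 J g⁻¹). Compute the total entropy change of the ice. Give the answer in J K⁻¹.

Warming step: ΔS₁ = m c ln(T_tr/T_i) = 104 × 2.12 × ln(273.1/222) = 45.67 J/K.
Phase change: ΔS₂ = +mL/T_tr = 104 × 328 / 273.1 = 124.9 J/K.
ΔS_total = (45.67) + (124.9) = 171 J/K.

ΔS = 171 J/K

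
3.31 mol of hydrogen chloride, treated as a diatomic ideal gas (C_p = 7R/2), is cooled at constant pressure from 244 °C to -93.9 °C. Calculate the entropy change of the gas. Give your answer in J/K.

ΔS = -102 J/K

In kelvin: T₁ = 517.15 K, T₂ = 179.25 K. At constant pressure, ΔS = nC_p ln(T₂/T₁) with C_p = 7R/2 = 29.1 J mol⁻¹ K⁻¹.
ΔS = 3.31 × 29.1 × ln(179.25/517.15) = -102 J/K.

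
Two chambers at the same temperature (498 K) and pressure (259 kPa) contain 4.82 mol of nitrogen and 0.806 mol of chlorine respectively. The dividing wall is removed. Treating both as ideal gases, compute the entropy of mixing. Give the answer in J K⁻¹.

ΔS_mix = 19.2 J/K

Mole fractions: x_A = 4.82/5.63 = 0.857, x_B = 0.143.
ΔS_mix = −R(n_A ln x_A + n_B ln x_B) = −8.314 × (4.82 ln 0.857 + 0.806 ln 0.143) = 19.2 J/K.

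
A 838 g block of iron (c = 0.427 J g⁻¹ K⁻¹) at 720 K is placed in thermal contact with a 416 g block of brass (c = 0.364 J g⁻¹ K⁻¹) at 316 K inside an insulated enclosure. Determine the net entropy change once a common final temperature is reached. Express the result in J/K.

ΔS_total = 31.7 J/K

Energy balance: T_f = (m₁c₁T₁ + m₂c₂T₂)/(m₁c₁ + m₂c₂) = 599.87 K.
ΔS₁ = m₁c₁ ln(T_f/T₁) = 357.826 × ln(599.87/720) = -65.32 J/K.
ΔS₂ = m₂c₂ ln(T_f/T₂) = 151.424 × ln(599.87/316) = 97.06 J/K.
ΔS_total = -65.32 + 97.06 = 31.7 J/K.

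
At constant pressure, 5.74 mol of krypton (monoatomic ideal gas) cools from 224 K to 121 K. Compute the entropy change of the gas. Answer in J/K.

ΔS = -73.5 J/K

At constant pressure, ΔS = nC_p ln(T₂/T₁) with C_p = 5R/2 = 20.79 J mol⁻¹ K⁻¹.
ΔS = 5.74 × 20.79 × ln(121/224) = -73.5 J/K.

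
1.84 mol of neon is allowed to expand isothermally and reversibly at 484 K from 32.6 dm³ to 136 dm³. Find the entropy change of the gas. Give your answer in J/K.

For an isothermal ideal gas ΔS_gas = nR ln(V₂/V₁) = 1.84 × 8.314 × ln(136/32.6) = 21.9 J/K.

ΔS_gas = 21.9 J/K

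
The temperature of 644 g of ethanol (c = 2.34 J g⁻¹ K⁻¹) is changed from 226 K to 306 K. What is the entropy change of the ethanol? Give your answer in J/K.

ΔS = 457 J/K

ΔS = ∫dQ_rev/T = m c ln(T₂/T₁) = 644 × 2.34 × ln(306/226) = 457 J/K.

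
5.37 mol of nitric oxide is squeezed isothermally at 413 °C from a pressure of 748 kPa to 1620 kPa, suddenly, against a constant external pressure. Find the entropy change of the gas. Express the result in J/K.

Entropy is a state function, so ΔS_gas depends only on the end states.
For an isothermal ideal gas ΔS_gas = nR ln(P₁/P₂) = 5.37 × 8.314 × ln(748/1620) = -34.5 J/K.

ΔS_gas = -34.5 J/K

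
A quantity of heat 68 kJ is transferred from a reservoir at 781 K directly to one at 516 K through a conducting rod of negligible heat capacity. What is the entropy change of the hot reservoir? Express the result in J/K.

The hot reservoir loses heat Q, so ΔS_hot = −Q/T_H = −68000/781 = -87.1 J/K.

ΔS_hot = -87.1 J/K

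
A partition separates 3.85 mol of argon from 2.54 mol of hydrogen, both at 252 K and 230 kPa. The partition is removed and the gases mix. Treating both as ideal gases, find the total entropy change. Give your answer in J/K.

Mole fractions: x_A = 3.85/6.39 = 0.603, x_B = 0.397.
ΔS_mix = −R(n_A ln x_A + n_B ln x_B) = −8.314 × (3.85 ln 0.603 + 2.54 ln 0.397) = 35.7 J/K.

ΔS_mix = 35.7 J/K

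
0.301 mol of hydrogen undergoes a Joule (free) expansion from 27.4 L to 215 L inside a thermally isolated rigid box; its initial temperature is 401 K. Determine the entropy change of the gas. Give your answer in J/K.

No heat is exchanged and no work is done, so the ideal-gas temperature stays constant.
Entropy is a state function; using a reversible isothermal path, ΔS_gas = nR ln(V₂/V₁) = 0.301 × 8.314 × ln(215/27.4) = 5.16 J/K.

ΔS_gas = 5.16 J/K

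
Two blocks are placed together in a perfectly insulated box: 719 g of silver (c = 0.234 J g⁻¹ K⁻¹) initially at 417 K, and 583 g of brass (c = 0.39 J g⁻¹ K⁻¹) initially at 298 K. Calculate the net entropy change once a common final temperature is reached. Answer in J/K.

ΔS_total = 5.52 J/K

Energy balance: T_f = (m₁c₁T₁ + m₂c₂T₂)/(m₁c₁ + m₂c₂) = 348.61 K.
ΔS₁ = m₁c₁ ln(T_f/T₁) = 168.246 × ln(348.61/417) = -30.14 J/K.
ΔS₂ = m₂c₂ ln(T_f/T₂) = 227.37 × ln(348.61/298) = 35.66 J/K.
ΔS_total = -30.14 + 35.66 = 5.52 J/K.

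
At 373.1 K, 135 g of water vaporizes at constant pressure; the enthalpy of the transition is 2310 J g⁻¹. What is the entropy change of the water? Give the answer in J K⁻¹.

Heat absorbed by the substance: Q = mL = 135 × 2310 = 311850 J.
At constant T, ΔS = Q_rev/T = 311850 / 373.1 = 836 J/K.

ΔS = 836 J/K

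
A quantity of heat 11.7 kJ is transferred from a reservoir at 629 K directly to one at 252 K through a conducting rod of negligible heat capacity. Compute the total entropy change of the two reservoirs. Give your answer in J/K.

ΔS_hot = −Q/T_H = −11700/629 = -18.6 J/K and ΔS_cold = +Q/T_C = 11700/252 = 46.43 J/K.
ΔS_total = -18.6 + 46.43 = 27.8 J/K, positive as the second law requires.

ΔS_total = 27.8 J/K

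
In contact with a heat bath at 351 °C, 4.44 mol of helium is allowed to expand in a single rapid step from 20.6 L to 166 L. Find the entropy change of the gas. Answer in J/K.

Entropy is a state function, so ΔS_gas depends only on the end states.
For an isothermal ideal gas ΔS_gas = nR ln(V₂/V₁) = 4.44 × 8.314 × ln(166/20.6) = 77 J/K.

ΔS_gas = 77 J/K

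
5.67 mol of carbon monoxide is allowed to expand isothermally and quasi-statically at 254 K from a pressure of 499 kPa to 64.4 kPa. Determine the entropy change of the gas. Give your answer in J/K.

ΔS_gas = 96.5 J/K

For an isothermal ideal gas ΔS_gas = nR ln(P₁/P₂) = 5.67 × 8.314 × ln(499/64.4) = 96.5 J/K.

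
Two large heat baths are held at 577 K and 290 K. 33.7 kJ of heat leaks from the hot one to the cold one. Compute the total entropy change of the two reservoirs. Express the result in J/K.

ΔS_hot = −Q/T_H = −33700/577 = -58.41 J/K and ΔS_cold = +Q/T_C = 33700/290 = 116.2 J/K.
ΔS_total = -58.41 + 116.2 = 57.8 J/K, positive as the second law requires.

ΔS_total = 57.8 J/K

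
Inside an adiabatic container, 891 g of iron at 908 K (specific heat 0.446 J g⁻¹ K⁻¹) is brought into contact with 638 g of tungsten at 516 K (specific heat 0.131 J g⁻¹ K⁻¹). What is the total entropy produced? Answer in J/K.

Energy balance: T_f = (m₁c₁T₁ + m₂c₂T₂)/(m₁c₁ + m₂c₂) = 839.88 K.
ΔS₁ = m₁c₁ ln(T_f/T₁) = 397.386 × ln(839.88/908) = -30.99 J/K.
ΔS₂ = m₂c₂ ln(T_f/T₂) = 83.578 × ln(839.88/516) = 40.72 J/K.
ΔS_total = -30.99 + 40.72 = 9.73 J/K.

ΔS_total = 9.73 J/K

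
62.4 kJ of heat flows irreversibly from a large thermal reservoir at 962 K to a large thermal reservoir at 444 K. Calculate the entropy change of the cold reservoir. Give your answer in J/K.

The cold reservoir gains heat Q, so ΔS_cold = +Q/T_C = 62400/444 = 141 J/K.

ΔS_cold = 141 J/K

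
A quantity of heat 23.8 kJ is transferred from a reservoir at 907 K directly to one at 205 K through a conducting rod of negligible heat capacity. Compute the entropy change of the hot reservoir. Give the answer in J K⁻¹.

ΔS_hot = -26.2 J/K

The hot reservoir loses heat Q, so ΔS_hot = −Q/T_H = −23800/907 = -26.2 J/K.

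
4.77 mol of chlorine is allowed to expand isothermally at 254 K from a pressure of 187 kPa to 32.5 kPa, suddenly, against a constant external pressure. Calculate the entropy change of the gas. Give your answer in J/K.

Entropy is a state function, so ΔS_gas depends only on the end states.
For an isothermal ideal gas ΔS_gas = nR ln(P₁/P₂) = 4.77 × 8.314 × ln(187/32.5) = 69.4 J/K.

ΔS_gas = 69.4 J/K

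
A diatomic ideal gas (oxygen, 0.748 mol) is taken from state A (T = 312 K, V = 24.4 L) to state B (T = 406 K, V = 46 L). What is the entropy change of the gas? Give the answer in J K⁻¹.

Entropy is a state function: ΔS = nC_V ln(T₂/T₁) + nR ln(V₂/V₁), with C_V = 5R/2 = 20.79 J mol⁻¹ K⁻¹ for a diatomic ideal gas.
ΔS = 0.748 × [20.79 × ln(406/312) + 8.314 × ln(46/24.4)] = 8.04 J/K.

ΔS = 8.04 J/K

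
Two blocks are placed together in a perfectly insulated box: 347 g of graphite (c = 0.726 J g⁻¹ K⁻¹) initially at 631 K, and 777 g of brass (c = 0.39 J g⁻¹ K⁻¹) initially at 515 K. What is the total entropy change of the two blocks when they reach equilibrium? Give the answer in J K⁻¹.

Energy balance: T_f = (m₁c₁T₁ + m₂c₂T₂)/(m₁c₁ + m₂c₂) = 567.66 K.
ΔS₁ = m₁c₁ ln(T_f/T₁) = 251.922 × ln(567.66/631) = -26.65 J/K.
ΔS₂ = m₂c₂ ln(T_f/T₂) = 303.03 × ln(567.66/515) = 29.5 J/K.
ΔS_total = -26.65 + 29.5 = 2.85 J/K.

ΔS_total = 2.85 J/K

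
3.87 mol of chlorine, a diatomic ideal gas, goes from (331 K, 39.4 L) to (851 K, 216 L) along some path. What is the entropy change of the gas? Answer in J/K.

ΔS = 131 J/K

Entropy is a state function: ΔS = nC_V ln(T₂/T₁) + nR ln(V₂/V₁), with C_V = 5R/2 = 20.79 J mol⁻¹ K⁻¹ for a diatomic ideal gas.
ΔS = 3.87 × [20.79 × ln(851/331) + 8.314 × ln(216/39.4)] = 131 J/K.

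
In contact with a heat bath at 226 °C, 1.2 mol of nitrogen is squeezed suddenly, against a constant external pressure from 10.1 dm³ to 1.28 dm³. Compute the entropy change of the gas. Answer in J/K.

Entropy is a state function, so ΔS_gas depends only on the end states.
For an isothermal ideal gas ΔS_gas = nR ln(V₂/V₁) = 1.2 × 8.314 × ln(1.28/10.1) = -20.6 J/K.

ΔS_gas = -20.6 J/K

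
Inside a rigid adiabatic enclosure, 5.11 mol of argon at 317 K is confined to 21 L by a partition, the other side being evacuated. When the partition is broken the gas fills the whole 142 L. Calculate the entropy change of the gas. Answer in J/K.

For an ideal gas in free expansion Q = 0 and W = 0, so T is unchanged.
Entropy is a state function; using a reversible isothermal path, ΔS_gas = nR ln(V₂/V₁) = 5.11 × 8.314 × ln(142/21) = 81.2 J/K.

ΔS_gas = 81.2 J/K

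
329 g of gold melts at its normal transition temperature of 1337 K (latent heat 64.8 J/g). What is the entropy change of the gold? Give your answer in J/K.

ΔS = 15.9 J/K

Heat absorbed by the substance: Q = mL = 329 × 64.8 = 21319.2 J.
At constant T, ΔS = Q_rev/T = 21319.2 / 1337 = 15.9 J/K.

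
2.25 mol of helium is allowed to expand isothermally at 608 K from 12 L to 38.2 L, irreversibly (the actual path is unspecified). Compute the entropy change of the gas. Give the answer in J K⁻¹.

Entropy is a state function, so ΔS_gas depends only on the end states.
For an isothermal ideal gas ΔS_gas = nR ln(V₂/V₁) = 2.25 × 8.314 × ln(38.2/12) = 21.7 J/K.

ΔS_gas = 21.7 J/K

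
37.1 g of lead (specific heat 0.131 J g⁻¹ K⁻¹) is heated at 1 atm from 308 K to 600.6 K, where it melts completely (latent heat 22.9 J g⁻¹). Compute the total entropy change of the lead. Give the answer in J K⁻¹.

ΔS = 4.66 J/K

Warming step: ΔS₁ = m c ln(T_tr/T_i) = 37.1 × 0.131 × ln(600.6/308) = 3.246 J/K.
Phase change: ΔS₂ = +mL/T_tr = 37.1 × 22.9 / 600.6 = 1.415 J/K.
ΔS_total = (3.246) + (1.415) = 4.66 J/K.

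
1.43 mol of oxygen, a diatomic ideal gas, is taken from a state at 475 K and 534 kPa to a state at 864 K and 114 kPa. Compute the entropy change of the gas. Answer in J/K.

ΔS = 43.3 J/K

ΔS = nC_p ln(T₂/T₁) − nR ln(P₂/P₁), with C_p = 7R/2 = 29.1 J mol⁻¹ K⁻¹ for a diatomic ideal gas.
ΔS = 1.43 × [29.1 × ln(864/475) − 8.314 × ln(114/534)] = 43.3 J/K.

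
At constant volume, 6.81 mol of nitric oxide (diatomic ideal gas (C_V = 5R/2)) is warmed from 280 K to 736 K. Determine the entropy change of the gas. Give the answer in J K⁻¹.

ΔS = 137 J/K

At constant volume, ΔS = nC_V ln(T₂/T₁) with C_V = 5R/2 = 20.79 J mol⁻¹ K⁻¹.
ΔS = 6.81 × 20.79 × ln(736/280) = 137 J/K.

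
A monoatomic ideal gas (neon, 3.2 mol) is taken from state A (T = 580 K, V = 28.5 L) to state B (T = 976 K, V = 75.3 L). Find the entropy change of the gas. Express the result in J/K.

Entropy is a state function: ΔS = nC_V ln(T₂/T₁) + nR ln(V₂/V₁), with C_V = 3R/2 = 12.47 J mol⁻¹ K⁻¹ for a monoatomic ideal gas.
ΔS = 3.2 × [12.47 × ln(976/580) + 8.314 × ln(75.3/28.5)] = 46.6 J/K.

ΔS = 46.6 J/K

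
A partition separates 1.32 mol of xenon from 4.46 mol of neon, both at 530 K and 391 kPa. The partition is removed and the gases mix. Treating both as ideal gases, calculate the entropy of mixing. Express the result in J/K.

ΔS_mix = 25.8 J/K

Mole fractions: x_A = 1.32/5.78 = 0.228, x_B = 0.772.
ΔS_mix = −R(n_A ln x_A + n_B ln x_B) = −8.314 × (1.32 ln 0.228 + 4.46 ln 0.772) = 25.8 J/K.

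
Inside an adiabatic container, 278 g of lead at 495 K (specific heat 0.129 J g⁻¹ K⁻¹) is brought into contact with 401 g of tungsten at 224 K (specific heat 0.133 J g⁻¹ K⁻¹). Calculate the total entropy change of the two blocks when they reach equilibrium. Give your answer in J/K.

Energy balance: T_f = (m₁c₁T₁ + m₂c₂T₂)/(m₁c₁ + m₂c₂) = 332.96 K.
ΔS₁ = m₁c₁ ln(T_f/T₁) = 35.862 × ln(332.96/495) = -14.22 J/K.
ΔS₂ = m₂c₂ ln(T_f/T₂) = 53.333 × ln(332.96/224) = 21.14 J/K.
ΔS_total = -14.22 + 21.14 = 6.92 J/K.

ΔS_total = 6.92 J/K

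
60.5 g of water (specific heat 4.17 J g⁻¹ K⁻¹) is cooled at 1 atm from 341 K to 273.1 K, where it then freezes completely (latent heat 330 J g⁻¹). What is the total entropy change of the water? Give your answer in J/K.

ΔS = -129 J/K

Cooling step: ΔS₁ = m c ln(T_tr/T_i) = 60.5 × 4.17 × ln(273.1/341) = -56.02 J/K.
Phase change: ΔS₂ = −mL/T_tr = −60.5 × 330 / 273.1 = -73.11 J/K.
ΔS_total = (-56.02) + (-73.11) = -129 J/K.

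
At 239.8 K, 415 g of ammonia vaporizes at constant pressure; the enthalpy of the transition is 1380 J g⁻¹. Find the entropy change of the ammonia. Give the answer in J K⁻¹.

Heat absorbed by the substance: Q = mL = 415 × 1380 = 572700 J.
At constant T, ΔS = Q_rev/T = 572700 / 239.8 = 2390 J/K.

ΔS = 2390 J/K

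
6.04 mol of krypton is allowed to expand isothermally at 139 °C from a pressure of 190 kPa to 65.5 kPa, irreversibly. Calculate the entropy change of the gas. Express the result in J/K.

ΔS_gas = 53.5 J/K

Entropy is a state function, so ΔS_gas depends only on the end states.
For an isothermal ideal gas ΔS_gas = nR ln(P₁/P₂) = 6.04 × 8.314 × ln(190/65.5) = 53.5 J/K.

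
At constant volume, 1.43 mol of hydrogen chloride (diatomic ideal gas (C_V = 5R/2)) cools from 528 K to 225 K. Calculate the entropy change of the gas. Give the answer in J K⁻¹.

ΔS = -25.4 J/K

At constant volume, ΔS = nC_V ln(T₂/T₁) with C_V = 5R/2 = 20.79 J mol⁻¹ K⁻¹.
ΔS = 1.43 × 20.79 × ln(225/528) = -25.4 J/K.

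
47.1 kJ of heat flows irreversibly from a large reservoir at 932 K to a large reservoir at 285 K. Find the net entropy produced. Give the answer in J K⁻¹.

ΔS_total = 115 J/K

ΔS_hot = −Q/T_H = −47100/932 = -50.54 J/K and ΔS_cold = +Q/T_C = 47100/285 = 165.3 J/K.
ΔS_total = -50.54 + 165.3 = 115 J/K, positive as the second law requires.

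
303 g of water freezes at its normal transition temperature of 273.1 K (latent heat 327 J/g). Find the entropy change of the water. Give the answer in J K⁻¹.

Heat released by the substance: Q = −mL = −303 × 327 = −99081 J.
At constant T, ΔS = Q_rev/T = −99081 / 273.1 = -363 J/K.

ΔS = -363 J/K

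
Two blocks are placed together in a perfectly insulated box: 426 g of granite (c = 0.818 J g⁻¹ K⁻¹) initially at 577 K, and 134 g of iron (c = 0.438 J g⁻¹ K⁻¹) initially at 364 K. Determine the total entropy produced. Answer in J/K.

ΔS_total = 4.77 J/K

Energy balance: T_f = (m₁c₁T₁ + m₂c₂T₂)/(m₁c₁ + m₂c₂) = 546.3 K.
ΔS₁ = m₁c₁ ln(T_f/T₁) = 348.468 × ln(546.3/577) = -19.055 J/K.
ΔS₂ = m₂c₂ ln(T_f/T₂) = 58.692 × ln(546.3/364) = 23.829 J/K.
ΔS_total = -19.055 + 23.829 = 4.77 J/K.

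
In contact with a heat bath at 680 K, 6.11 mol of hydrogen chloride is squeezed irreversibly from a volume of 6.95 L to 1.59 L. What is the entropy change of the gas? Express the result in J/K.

Entropy is a state function, so ΔS_gas depends only on the end states.
For an isothermal ideal gas ΔS_gas = nR ln(V₂/V₁) = 6.11 × 8.314 × ln(1.59/6.95) = -74.9 J/K.

ΔS_gas = -74.9 J/K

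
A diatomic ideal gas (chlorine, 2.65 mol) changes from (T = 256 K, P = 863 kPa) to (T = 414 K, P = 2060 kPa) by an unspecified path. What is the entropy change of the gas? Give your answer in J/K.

ΔS = nC_p ln(T₂/T₁) − nR ln(P₂/P₁), with C_p = 7R/2 = 29.1 J mol⁻¹ K⁻¹ for a diatomic ideal gas.
ΔS = 2.65 × [29.1 × ln(414/256) − 8.314 × ln(2060/863)] = 17.9 J/K.

ΔS = 17.9 J/K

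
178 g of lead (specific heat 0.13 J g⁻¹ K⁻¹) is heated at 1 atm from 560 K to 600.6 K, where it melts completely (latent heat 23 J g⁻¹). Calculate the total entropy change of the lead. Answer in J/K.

Warming step: ΔS₁ = m c ln(T_tr/T_i) = 178 × 0.13 × ln(600.6/560) = 1.62 J/K.
Phase change: ΔS₂ = +mL/T_tr = 178 × 23 / 600.6 = 6.817 J/K.
ΔS_total = (1.62) + (6.817) = 8.44 J/K.

ΔS = 8.44 J/K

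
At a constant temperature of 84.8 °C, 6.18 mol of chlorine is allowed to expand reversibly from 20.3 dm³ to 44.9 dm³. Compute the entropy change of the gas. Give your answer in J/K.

For an isothermal ideal gas ΔS_gas = nR ln(V₂/V₁) = 6.18 × 8.314 × ln(44.9/20.3) = 40.8 J/K.

ΔS_gas = 40.8 J/K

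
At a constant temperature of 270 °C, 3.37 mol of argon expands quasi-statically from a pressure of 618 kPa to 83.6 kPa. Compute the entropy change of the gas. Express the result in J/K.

ΔS_gas = 56 J/K

For an isothermal ideal gas ΔS_gas = nR ln(P₁/P₂) = 3.37 × 8.314 × ln(618/83.6) = 56 J/K.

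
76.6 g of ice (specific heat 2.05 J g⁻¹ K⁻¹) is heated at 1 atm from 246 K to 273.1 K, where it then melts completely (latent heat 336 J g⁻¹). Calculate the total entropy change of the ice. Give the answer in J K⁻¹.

ΔS = 111 J/K

Warming step: ΔS₁ = m c ln(T_tr/T_i) = 76.6 × 2.05 × ln(273.1/246) = 16.41 J/K.
Phase change: ΔS₂ = +mL/T_tr = 76.6 × 336 / 273.1 = 94.24 J/K.
ΔS_total = (16.41) + (94.24) = 111 J/K.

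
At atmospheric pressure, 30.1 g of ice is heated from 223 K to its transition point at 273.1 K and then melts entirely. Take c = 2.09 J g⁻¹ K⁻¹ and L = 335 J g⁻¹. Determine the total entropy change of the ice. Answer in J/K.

Warming step: ΔS₁ = m c ln(T_tr/T_i) = 30.1 × 2.09 × ln(273.1/223) = 12.75 J/K.
Phase change: ΔS₂ = +mL/T_tr = 30.1 × 335 / 273.1 = 36.92 J/K.
ΔS_total = (12.75) + (36.92) = 49.7 J/K.

ΔS = 49.7 J/K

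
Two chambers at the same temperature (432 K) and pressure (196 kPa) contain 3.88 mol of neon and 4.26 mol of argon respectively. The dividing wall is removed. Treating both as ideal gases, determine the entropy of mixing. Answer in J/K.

ΔS_mix = 46.8 J/K

Mole fractions: x_A = 3.88/8.14 = 0.477, x_B = 0.523.
ΔS_mix = −R(n_A ln x_A + n_B ln x_B) = −8.314 × (3.88 ln 0.477 + 4.26 ln 0.523) = 46.8 J/K.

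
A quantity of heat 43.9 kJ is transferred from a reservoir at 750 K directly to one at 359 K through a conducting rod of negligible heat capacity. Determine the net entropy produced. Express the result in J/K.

ΔS_hot = −Q/T_H = −43900/750 = -58.53 J/K and ΔS_cold = +Q/T_C = 43900/359 = 122.3 J/K.
ΔS_total = -58.53 + 122.3 = 63.8 J/K, positive as the second law requires.

ΔS_total = 63.8 J/K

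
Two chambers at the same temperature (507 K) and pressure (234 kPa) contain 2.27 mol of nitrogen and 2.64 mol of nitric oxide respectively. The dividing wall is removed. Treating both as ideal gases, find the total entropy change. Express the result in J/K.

ΔS_mix = 28.2 J/K

Mole fractions: x_A = 2.27/4.91 = 0.462, x_B = 0.538.
ΔS_mix = −R(n_A ln x_A + n_B ln x_B) = −8.314 × (2.27 ln 0.462 + 2.64 ln 0.538) = 28.2 J/K.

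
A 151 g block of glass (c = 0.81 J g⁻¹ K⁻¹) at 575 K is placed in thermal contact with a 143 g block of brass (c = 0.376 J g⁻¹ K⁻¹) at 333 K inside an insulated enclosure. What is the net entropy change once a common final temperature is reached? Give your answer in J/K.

Energy balance: T_f = (m₁c₁T₁ + m₂c₂T₂)/(m₁c₁ + m₂c₂) = 501.1 K.
ΔS₁ = m₁c₁ ln(T_f/T₁) = 122.31 × ln(501.1/575) = -16.825 J/K.
ΔS₂ = m₂c₂ ln(T_f/T₂) = 53.768 × ln(501.1/333) = 21.973 J/K.
ΔS_total = -16.825 + 21.973 = 5.15 J/K.

ΔS_total = 5.15 J/K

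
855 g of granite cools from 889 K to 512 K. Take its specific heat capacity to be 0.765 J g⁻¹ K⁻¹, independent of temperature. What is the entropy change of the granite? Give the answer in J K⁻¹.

ΔS = ∫dQ_rev/T = m c ln(T₂/T₁) = 855 × 0.765 × ln(512/889) = -361 J/K.

ΔS = -361 J/K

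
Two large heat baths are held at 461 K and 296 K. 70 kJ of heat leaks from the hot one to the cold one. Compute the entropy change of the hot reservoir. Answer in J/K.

The hot reservoir loses heat Q, so ΔS_hot = −Q/T_H = −70000/461 = -152 J/K.

ΔS_hot = -152 J/K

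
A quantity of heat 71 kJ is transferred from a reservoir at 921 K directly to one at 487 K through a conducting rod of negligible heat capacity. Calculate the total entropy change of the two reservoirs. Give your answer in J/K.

ΔS_total = 68.7 J/K

ΔS_hot = −Q/T_H = −71000/921 = -77.09 J/K and ΔS_cold = +Q/T_C = 71000/487 = 145.8 J/K.
ΔS_total = -77.09 + 145.8 = 68.7 J/K, positive as the second law requires.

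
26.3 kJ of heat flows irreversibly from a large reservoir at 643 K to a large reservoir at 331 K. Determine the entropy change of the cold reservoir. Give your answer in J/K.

The cold reservoir gains heat Q, so ΔS_cold = +Q/T_C = 26300/331 = 79.5 J/K.

ΔS_cold = 79.5 J/K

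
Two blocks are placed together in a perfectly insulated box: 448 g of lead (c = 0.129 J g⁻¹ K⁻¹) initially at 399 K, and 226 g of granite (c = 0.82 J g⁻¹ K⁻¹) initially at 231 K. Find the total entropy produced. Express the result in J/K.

Energy balance: T_f = (m₁c₁T₁ + m₂c₂T₂)/(m₁c₁ + m₂c₂) = 270.94 K.
ΔS₁ = m₁c₁ ln(T_f/T₁) = 57.792 × ln(270.94/399) = -22.37 J/K.
ΔS₂ = m₂c₂ ln(T_f/T₂) = 185.32 × ln(270.94/231) = 29.55 J/K.
ΔS_total = -22.37 + 29.55 = 7.18 J/K.

ΔS_total = 7.18 J/K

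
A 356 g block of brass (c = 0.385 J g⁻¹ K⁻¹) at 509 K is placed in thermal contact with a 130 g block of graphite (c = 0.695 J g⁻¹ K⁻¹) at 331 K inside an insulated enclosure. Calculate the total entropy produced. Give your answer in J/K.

Energy balance: T_f = (m₁c₁T₁ + m₂c₂T₂)/(m₁c₁ + m₂c₂) = 438.28 K.
ΔS₁ = m₁c₁ ln(T_f/T₁) = 137.06 × ln(438.28/509) = -20.5 J/K.
ΔS₂ = m₂c₂ ln(T_f/T₂) = 90.35 × ln(438.28/331) = 25.36 J/K.
ΔS_total = -20.5 + 25.36 = 4.86 J/K.

ΔS_total = 4.86 J/K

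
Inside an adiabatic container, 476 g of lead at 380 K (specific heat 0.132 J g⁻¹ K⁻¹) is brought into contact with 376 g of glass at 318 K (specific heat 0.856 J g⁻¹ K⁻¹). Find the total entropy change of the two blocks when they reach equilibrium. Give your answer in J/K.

ΔS_total = 0.868 J/K

Energy balance: T_f = (m₁c₁T₁ + m₂c₂T₂)/(m₁c₁ + m₂c₂) = 328.13 K.
ΔS₁ = m₁c₁ ln(T_f/T₁) = 62.832 × ln(328.13/380) = -9.222 J/K.
ΔS₂ = m₂c₂ ln(T_f/T₂) = 321.856 × ln(328.13/318) = 10.09 J/K.
ΔS_total = -9.222 + 10.09 = 0.868 J/K.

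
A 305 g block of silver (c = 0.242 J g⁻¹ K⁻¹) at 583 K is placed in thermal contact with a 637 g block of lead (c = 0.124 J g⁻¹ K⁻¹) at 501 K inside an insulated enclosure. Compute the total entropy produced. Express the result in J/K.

ΔS_total = 0.439 J/K

Energy balance: T_f = (m₁c₁T₁ + m₂c₂T₂)/(m₁c₁ + m₂c₂) = 540.61 K.
ΔS₁ = m₁c₁ ln(T_f/T₁) = 73.81 × ln(540.61/583) = -5.5718 J/K.
ΔS₂ = m₂c₂ ln(T_f/T₂) = 78.988 × ln(540.61/501) = 6.0104 J/K.
ΔS_total = -5.5718 + 6.0104 = 0.439 J/K.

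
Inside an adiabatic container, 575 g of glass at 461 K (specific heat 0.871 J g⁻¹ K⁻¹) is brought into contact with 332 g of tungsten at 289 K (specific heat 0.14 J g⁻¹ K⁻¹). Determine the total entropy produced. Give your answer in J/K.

ΔS_total = 4.08 J/K

Energy balance: T_f = (m₁c₁T₁ + m₂c₂T₂)/(m₁c₁ + m₂c₂) = 446.39 K.
ΔS₁ = m₁c₁ ln(T_f/T₁) = 500.825 × ln(446.39/461) = -16.13 J/K.
ΔS₂ = m₂c₂ ln(T_f/T₂) = 46.48 × ln(446.39/289) = 20.21 J/K.
ΔS_total = -16.13 + 20.21 = 4.08 J/K.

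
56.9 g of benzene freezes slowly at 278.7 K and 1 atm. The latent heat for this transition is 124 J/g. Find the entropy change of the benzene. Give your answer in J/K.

ΔS = -25.3 J/K

Heat released by the substance: Q = −mL = −56.9 × 124 = −7055.6 J.
At constant T, ΔS = Q_rev/T = −7055.6 / 278.7 = -25.3 J/K.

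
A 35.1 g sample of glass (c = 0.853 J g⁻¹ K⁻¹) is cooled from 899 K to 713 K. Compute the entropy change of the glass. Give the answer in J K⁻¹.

ΔS = ∫dQ_rev/T = m c ln(T₂/T₁) = 35.1 × 0.853 × ln(713/899) = -6.94 J/K.

ΔS = -6.94 J/K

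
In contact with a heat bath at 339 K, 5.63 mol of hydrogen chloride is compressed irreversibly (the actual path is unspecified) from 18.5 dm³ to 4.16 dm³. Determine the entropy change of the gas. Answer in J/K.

Entropy is a state function, so ΔS_gas depends only on the end states.
For an isothermal ideal gas ΔS_gas = nR ln(V₂/V₁) = 5.63 × 8.314 × ln(4.16/18.5) = -69.8 J/K.

ΔS_gas = -69.8 J/K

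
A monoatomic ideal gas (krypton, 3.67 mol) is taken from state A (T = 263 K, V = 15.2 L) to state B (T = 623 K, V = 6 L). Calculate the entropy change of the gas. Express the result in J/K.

ΔS = 11.1 J/K

Entropy is a state function: ΔS = nC_V ln(T₂/T₁) + nR ln(V₂/V₁), with C_V = 3R/2 = 12.47 J mol⁻¹ K⁻¹ for a monoatomic ideal gas.
ΔS = 3.67 × [12.47 × ln(623/263) + 8.314 × ln(6/15.2)] = 11.1 J/K.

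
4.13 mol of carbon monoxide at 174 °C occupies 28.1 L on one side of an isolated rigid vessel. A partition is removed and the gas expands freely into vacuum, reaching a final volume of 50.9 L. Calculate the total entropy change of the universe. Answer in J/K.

For an ideal gas in free expansion Q = 0 and W = 0, so T is unchanged.
Entropy is a state function; using a reversible isothermal path, ΔS_gas = nR ln(V₂/V₁) = 4.13 × 8.314 × ln(50.9/28.1) = 20.4 J/K.
The insulated surroundings exchange no heat, so ΔS_surr = 0 and ΔS_universe = ΔS_gas.

ΔS_universe = 20.4 J/K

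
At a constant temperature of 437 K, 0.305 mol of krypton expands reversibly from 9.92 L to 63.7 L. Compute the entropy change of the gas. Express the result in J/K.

For an isothermal ideal gas ΔS_gas = nR ln(V₂/V₁) = 0.305 × 8.314 × ln(63.7/9.92) = 4.72 J/K.

ΔS_gas = 4.72 J/K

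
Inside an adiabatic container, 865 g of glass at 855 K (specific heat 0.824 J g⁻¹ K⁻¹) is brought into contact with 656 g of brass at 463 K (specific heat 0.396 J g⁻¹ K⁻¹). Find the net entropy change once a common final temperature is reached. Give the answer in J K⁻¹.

ΔS_total = 32.3 J/K

Energy balance: T_f = (m₁c₁T₁ + m₂c₂T₂)/(m₁c₁ + m₂c₂) = 750.29 K.
ΔS₁ = m₁c₁ ln(T_f/T₁) = 712.76 × ln(750.29/855) = -93.11 J/K.
ΔS₂ = m₂c₂ ln(T_f/T₂) = 259.776 × ln(750.29/463) = 125.4 J/K.
ΔS_total = -93.11 + 125.4 = 32.3 J/K.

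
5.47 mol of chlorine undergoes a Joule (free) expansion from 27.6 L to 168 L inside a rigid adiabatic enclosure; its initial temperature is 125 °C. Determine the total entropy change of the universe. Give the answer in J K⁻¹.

No heat is exchanged and no work is done, so the ideal-gas temperature stays constant.
Entropy is a state function; using a reversible isothermal path, ΔS_gas = nR ln(V₂/V₁) = 5.47 × 8.314 × ln(168/27.6) = 82.1 J/K.
The insulated surroundings exchange no heat, so ΔS_surr = 0 and ΔS_universe = ΔS_gas.

ΔS_universe = 82.1 J/K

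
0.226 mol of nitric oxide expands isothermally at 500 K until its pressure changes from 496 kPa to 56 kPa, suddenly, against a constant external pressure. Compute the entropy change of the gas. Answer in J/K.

ΔS_gas = 4.1 J/K

Entropy is a state function, so ΔS_gas depends only on the end states.
For an isothermal ideal gas ΔS_gas = nR ln(P₁/P₂) = 0.226 × 8.314 × ln(496/56) = 4.1 J/K.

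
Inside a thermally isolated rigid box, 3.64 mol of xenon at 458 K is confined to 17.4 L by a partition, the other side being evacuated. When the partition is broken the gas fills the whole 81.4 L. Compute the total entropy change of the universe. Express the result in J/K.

ΔS_universe = 46.7 J/K

For an ideal gas in free expansion Q = 0 and W = 0, so T is unchanged.
Entropy is a state function; using a reversible isothermal path, ΔS_gas = nR ln(V₂/V₁) = 3.64 × 8.314 × ln(81.4/17.4) = 46.7 J/K.
The insulated surroundings exchange no heat, so ΔS_surr = 0 and ΔS_universe = ΔS_gas.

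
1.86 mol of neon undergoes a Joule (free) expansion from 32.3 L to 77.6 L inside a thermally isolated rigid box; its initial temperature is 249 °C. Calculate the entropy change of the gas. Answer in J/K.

ΔS_gas = 13.6 J/K

No heat is exchanged and no work is done, so the ideal-gas temperature stays constant.
Entropy is a state function; using a reversible isothermal path, ΔS_gas = nR ln(V₂/V₁) = 1.86 × 8.314 × ln(77.6/32.3) = 13.6 J/K.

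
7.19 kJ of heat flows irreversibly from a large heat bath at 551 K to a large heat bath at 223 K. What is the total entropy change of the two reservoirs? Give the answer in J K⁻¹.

ΔS_total = 19.2 J/K

ΔS_hot = −Q/T_H = −7190/551 = -13.05 J/K and ΔS_cold = +Q/T_C = 7190/223 = 32.24 J/K.
ΔS_total = -13.05 + 32.24 = 19.2 J/K, positive as the second law requires.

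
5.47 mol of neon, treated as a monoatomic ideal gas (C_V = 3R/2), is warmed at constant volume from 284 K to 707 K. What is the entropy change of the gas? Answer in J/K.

At constant volume, ΔS = nC_V ln(T₂/T₁) with C_V = 3R/2 = 12.47 J mol⁻¹ K⁻¹.
ΔS = 5.47 × 12.47 × ln(707/284) = 62.2 J/K.

ΔS = 62.2 J/K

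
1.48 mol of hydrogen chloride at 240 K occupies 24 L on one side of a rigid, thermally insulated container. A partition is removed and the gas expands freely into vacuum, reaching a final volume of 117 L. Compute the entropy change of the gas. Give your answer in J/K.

For an ideal gas in free expansion Q = 0 and W = 0, so T is unchanged.
Entropy is a state function; using a reversible isothermal path, ΔS_gas = nR ln(V₂/V₁) = 1.48 × 8.314 × ln(117/24) = 19.5 J/K.

ΔS_gas = 19.5 J/K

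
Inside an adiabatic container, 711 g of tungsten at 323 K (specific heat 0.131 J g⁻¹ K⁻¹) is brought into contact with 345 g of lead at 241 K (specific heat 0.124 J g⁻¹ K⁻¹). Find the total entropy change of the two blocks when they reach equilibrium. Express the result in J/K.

Energy balance: T_f = (m₁c₁T₁ + m₂c₂T₂)/(m₁c₁ + m₂c₂) = 297.19 K.
ΔS₁ = m₁c₁ ln(T_f/T₁) = 93.141 × ln(297.19/323) = -7.756 J/K.
ΔS₂ = m₂c₂ ln(T_f/T₂) = 42.78 × ln(297.19/241) = 8.966 J/K.
ΔS_total = -7.756 + 8.966 = 1.21 J/K.

ΔS_total = 1.21 J/K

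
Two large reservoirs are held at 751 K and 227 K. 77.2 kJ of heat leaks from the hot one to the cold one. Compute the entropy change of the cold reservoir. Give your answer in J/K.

ΔS_cold = 340 J/K

The cold reservoir gains heat Q, so ΔS_cold = +Q/T_C = 77200/227 = 340 J/K.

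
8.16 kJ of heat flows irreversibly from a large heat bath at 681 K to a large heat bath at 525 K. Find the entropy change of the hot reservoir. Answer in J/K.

The hot reservoir loses heat Q, so ΔS_hot = −Q/T_H = −8160/681 = -12 J/K.

ΔS_hot = -12 J/K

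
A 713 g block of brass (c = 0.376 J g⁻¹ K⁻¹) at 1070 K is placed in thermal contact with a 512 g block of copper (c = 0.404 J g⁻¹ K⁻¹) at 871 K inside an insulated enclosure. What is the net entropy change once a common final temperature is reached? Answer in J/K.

ΔS_total = 2.45 J/K

Energy balance: T_f = (m₁c₁T₁ + m₂c₂T₂)/(m₁c₁ + m₂c₂) = 983.33 K.
ΔS₁ = m₁c₁ ln(T_f/T₁) = 268.088 × ln(983.33/1070) = -22.645 J/K.
ΔS₂ = m₂c₂ ln(T_f/T₂) = 206.848 × ln(983.33/871) = 25.091 J/K.
ΔS_total = -22.645 + 25.091 = 2.45 J/K.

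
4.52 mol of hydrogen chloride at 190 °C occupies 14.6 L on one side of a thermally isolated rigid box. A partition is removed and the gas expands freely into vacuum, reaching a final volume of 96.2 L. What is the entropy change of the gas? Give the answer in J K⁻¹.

ΔS_gas = 70.9 J/K

For an ideal gas in free expansion Q = 0 and W = 0, so T is unchanged.
Entropy is a state function; using a reversible isothermal path, ΔS_gas = nR ln(V₂/V₁) = 4.52 × 8.314 × ln(96.2/14.6) = 70.9 J/K.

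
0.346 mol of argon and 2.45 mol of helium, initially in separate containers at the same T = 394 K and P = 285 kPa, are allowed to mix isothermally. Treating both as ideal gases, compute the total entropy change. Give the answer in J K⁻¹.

Mole fractions: x_A = 0.346/2.8 = 0.124, x_B = 0.876.
ΔS_mix = −R(n_A ln x_A + n_B ln x_B) = −8.314 × (0.346 ln 0.124 + 2.45 ln 0.876) = 8.7 J/K.

ΔS_mix = 8.7 J/K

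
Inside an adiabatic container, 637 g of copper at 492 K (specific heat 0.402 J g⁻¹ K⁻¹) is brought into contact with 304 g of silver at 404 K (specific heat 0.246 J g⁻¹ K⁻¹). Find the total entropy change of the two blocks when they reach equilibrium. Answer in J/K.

ΔS_total = 1.08 J/K

Energy balance: T_f = (m₁c₁T₁ + m₂c₂T₂)/(m₁c₁ + m₂c₂) = 472.11 K.
ΔS₁ = m₁c₁ ln(T_f/T₁) = 256.074 × ln(472.11/492) = -10.57 J/K.
ΔS₂ = m₂c₂ ln(T_f/T₂) = 74.784 × ln(472.11/404) = 11.65 J/K.
ΔS_total = -10.57 + 11.65 = 1.08 J/K.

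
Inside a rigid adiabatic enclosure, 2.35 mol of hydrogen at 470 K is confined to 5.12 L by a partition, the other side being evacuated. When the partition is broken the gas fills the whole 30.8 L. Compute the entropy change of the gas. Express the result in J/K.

ΔS_gas = 35.1 J/K

No heat is exchanged and no work is done, so the ideal-gas temperature stays constant.
Entropy is a state function; using a reversible isothermal path, ΔS_gas = nR ln(V₂/V₁) = 2.35 × 8.314 × ln(30.8/5.12) = 35.1 J/K.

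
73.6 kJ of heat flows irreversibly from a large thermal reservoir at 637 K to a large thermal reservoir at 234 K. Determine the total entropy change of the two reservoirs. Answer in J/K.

ΔS_total = 199 J/K

ΔS_hot = −Q/T_H = −73600/637 = -115.5 J/K and ΔS_cold = +Q/T_C = 73600/234 = 314.5 J/K.
ΔS_total = -115.5 + 314.5 = 199 J/K, positive as the second law requires.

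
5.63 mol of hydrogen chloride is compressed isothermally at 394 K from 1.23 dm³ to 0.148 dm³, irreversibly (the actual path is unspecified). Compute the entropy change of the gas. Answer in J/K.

Entropy is a state function, so ΔS_gas depends only on the end states.
For an isothermal ideal gas ΔS_gas = nR ln(V₂/V₁) = 5.63 × 8.314 × ln(0.148/1.23) = -99.1 J/K.

ΔS_gas = -99.1 J/K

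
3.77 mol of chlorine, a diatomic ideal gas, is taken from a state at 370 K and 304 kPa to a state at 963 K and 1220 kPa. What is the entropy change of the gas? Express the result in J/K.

ΔS = nC_p ln(T₂/T₁) − nR ln(P₂/P₁), with C_p = 7R/2 = 29.1 J mol⁻¹ K⁻¹ for a diatomic ideal gas.
ΔS = 3.77 × [29.1 × ln(963/370) − 8.314 × ln(1220/304)] = 61.4 J/K.

ΔS = 61.4 J/K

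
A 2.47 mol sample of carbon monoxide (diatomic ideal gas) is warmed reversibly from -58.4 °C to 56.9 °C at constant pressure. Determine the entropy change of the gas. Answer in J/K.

In kelvin: T₁ = 214.75 K, T₂ = 330.05 K. At constant pressure, ΔS = nC_p ln(T₂/T₁) with C_p = 7R/2 = 29.1 J mol⁻¹ K⁻¹.
ΔS = 2.47 × 29.1 × ln(330.05/214.75) = 30.9 J/K.

ΔS = 30.9 J/K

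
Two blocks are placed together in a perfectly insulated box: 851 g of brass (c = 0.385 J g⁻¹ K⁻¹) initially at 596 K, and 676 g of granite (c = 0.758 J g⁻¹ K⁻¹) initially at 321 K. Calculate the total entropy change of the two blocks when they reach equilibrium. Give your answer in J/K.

ΔS_total = 39.4 J/K

Energy balance: T_f = (m₁c₁T₁ + m₂c₂T₂)/(m₁c₁ + m₂c₂) = 428.26 K.
ΔS₁ = m₁c₁ ln(T_f/T₁) = 327.635 × ln(428.26/596) = -108.3 J/K.
ΔS₂ = m₂c₂ ln(T_f/T₂) = 512.408 × ln(428.26/321) = 147.7 J/K.
ΔS_total = -108.3 + 147.7 = 39.4 J/K.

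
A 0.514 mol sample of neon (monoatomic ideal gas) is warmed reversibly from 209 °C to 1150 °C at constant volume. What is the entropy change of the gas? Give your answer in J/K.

ΔS = 6.94 J/K

In kelvin: T₁ = 482.15 K, T₂ = 1423.15 K. At constant volume, ΔS = nC_V ln(T₂/T₁) with C_V = 3R/2 = 12.47 J mol⁻¹ K⁻¹.
ΔS = 0.514 × 12.47 × ln(1423.15/482.15) = 6.94 J/K.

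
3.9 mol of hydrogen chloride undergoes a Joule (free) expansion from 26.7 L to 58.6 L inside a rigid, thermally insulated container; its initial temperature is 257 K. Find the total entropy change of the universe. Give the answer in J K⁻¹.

For an ideal gas in free expansion Q = 0 and W = 0, so T is unchanged.
Entropy is a state function; using a reversible isothermal path, ΔS_gas = nR ln(V₂/V₁) = 3.9 × 8.314 × ln(58.6/26.7) = 25.5 J/K.
The insulated surroundings exchange no heat, so ΔS_surr = 0 and ΔS_universe = ΔS_gas.

ΔS_universe = 25.5 J/K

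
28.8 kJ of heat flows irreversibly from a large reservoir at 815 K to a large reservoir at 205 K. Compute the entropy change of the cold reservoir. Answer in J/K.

ΔS_cold = 140 J/K

The cold reservoir gains heat Q, so ΔS_cold = +Q/T_C = 28800/205 = 140 J/K.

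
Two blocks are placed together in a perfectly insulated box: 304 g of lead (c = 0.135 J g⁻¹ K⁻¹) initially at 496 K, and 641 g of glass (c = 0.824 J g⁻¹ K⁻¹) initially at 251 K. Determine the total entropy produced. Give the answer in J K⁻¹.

Energy balance: T_f = (m₁c₁T₁ + m₂c₂T₂)/(m₁c₁ + m₂c₂) = 268.66 K.
ΔS₁ = m₁c₁ ln(T_f/T₁) = 41.04 × ln(268.66/496) = -25.16 J/K.
ΔS₂ = m₂c₂ ln(T_f/T₂) = 528.184 × ln(268.66/251) = 35.92 J/K.
ΔS_total = -25.16 + 35.92 = 10.8 J/K.

ΔS_total = 10.8 J/K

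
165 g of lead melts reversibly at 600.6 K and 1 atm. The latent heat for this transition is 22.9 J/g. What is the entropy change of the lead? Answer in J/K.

Heat absorbed by the substance: Q = mL = 165 × 22.9 = 3778.5 J.
At constant T, ΔS = Q_rev/T = 3778.5 / 600.6 = 6.29 J/K.

ΔS = 6.29 J/K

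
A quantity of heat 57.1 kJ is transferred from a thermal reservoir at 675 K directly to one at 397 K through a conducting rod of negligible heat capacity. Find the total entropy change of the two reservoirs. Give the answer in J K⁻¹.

ΔS_total = 59.2 J/K

ΔS_hot = −Q/T_H = −57100/675 = -84.59 J/K and ΔS_cold = +Q/T_C = 57100/397 = 143.8 J/K.
ΔS_total = -84.59 + 143.8 = 59.2 J/K, positive as the second law requires.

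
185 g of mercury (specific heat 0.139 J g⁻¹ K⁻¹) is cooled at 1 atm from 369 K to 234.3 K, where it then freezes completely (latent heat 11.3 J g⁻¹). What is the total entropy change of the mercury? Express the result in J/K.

Cooling step: ΔS₁ = m c ln(T_tr/T_i) = 185 × 0.139 × ln(234.3/369) = -11.68 J/K.
Phase change: ΔS₂ = −mL/T_tr = −185 × 11.3 / 234.3 = -8.922 J/K.
ΔS_total = (-11.68) + (-8.922) = -20.6 J/K.

ΔS = -20.6 J/K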